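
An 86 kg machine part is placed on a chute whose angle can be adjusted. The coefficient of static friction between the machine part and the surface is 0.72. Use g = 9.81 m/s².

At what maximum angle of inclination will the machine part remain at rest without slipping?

At the slip threshold, m g sin θ = μ_s · m g cos θ, so tan θ = μ_s.
θ_max = arctan(0.72) = 35.8°.

θ_max ≈ 35.8°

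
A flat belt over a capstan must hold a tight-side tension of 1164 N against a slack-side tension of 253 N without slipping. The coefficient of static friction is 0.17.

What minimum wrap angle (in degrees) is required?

β_min ≈ 514°

T₂/T₁ = e^{μβ} → β = ln(T₂/T₁)/μ.
β = ln(1164/253)/0.17 = 1.526/0.17 = 8.978 rad.
In degrees: β = 8.978 × 180/π = 514°.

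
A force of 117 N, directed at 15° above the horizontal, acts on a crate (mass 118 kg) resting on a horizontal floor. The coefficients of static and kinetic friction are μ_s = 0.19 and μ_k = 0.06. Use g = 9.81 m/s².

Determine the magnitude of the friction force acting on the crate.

Vertical equilibrium gives N = m g − P sin α = 1127 N.
For equilibrium, f = P cos α = 117×cos 15° = 113 N.
The static-friction limit is μ_s N = 214.2 N.
113 ≤ 214.2 N → static; friction equals the required 113 N.

f ≈ 113 N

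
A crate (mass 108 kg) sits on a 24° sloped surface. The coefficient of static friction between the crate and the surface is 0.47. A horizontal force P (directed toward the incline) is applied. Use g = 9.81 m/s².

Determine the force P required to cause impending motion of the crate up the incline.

P ≈ 1230 N

At impending motion up the slope, friction acts down-slope at its limit: f = μ_s N.
Perpendicular to the incline: N = m g cos θ + P sin θ.
Along the incline: P cos θ = m g sin θ + μ_s N = m g sin θ + μ_s (m g cos θ + P sin θ).
Solving, P (cos θ − μ_s sin θ) = m g (sin θ + μ_s cos θ), so P = 108×9.81×(sin 24° + 0.47 cos 24°)/(cos 24° − 0.47 sin 24°) = 1060×0.8361/0.7224 = 1230 N.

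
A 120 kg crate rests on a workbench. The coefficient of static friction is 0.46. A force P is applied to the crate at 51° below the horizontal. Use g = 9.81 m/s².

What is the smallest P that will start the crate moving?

N = m g + P sin α (the push presses the crate into the workbench).
At impending slip, P cos α = μ_s N = μ_s (m g + P sin α).
Solving: P (cos α − μ_s sin α) = μ_s m g → P = 0.46×1180/(cos 51° − 0.46 sin 51°) = 542/0.2718 = 1990 N.

P ≈ 1990 N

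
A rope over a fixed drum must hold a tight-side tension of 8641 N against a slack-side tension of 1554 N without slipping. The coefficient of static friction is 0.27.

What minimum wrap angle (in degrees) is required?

β_min ≈ 364°

T₂/T₁ = e^{μβ} → β = ln(T₂/T₁)/μ.
β = ln(8641/1554)/0.27 = 1.716/0.27 = 6.354 rad.
In degrees: β = 6.354 × 180/π = 364°.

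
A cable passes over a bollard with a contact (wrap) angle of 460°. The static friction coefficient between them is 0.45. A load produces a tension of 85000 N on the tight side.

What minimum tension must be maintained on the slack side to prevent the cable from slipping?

T_min ≈ 2290 N

Capstan equation at impending slip: T_tight/T_slack = e^{μβ}.
β = 460° = 8.029 rad; e^{μβ} = e^{0.45×8.029} = 37.07.
T_slack = T_tight / e^{μβ} = 85000 / 37.07 = 2290 N.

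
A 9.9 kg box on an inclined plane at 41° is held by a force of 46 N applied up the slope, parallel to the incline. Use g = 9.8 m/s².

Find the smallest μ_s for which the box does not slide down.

N = m g cos θ = 73.22 N.
Friction must make up the shortfall along the incline: f = m g sin θ − P = 63.65 − 46 = 17.65 N.
At the threshold f = μ_s N, so μ_s,min = 17.65/73.22 = 0.241.

μ_s,min ≈ 0.241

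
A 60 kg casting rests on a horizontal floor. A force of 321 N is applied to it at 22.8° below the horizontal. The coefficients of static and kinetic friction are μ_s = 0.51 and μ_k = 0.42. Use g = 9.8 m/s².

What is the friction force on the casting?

f ≈ 296 N

Vertical equilibrium gives N = m g + P sin α = 712.4 N.
For equilibrium, f = P cos α = 321×cos 22.8° = 295.9 N.
The static-friction limit is μ_s N = 363.3 N.
295.9 ≤ 363.3 N → static; friction equals the required 296 N.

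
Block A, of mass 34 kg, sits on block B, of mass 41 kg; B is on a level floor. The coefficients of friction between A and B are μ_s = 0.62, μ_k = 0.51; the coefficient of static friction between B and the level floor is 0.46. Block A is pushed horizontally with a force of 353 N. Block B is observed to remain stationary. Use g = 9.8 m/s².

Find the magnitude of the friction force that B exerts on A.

The normal force B exerts on A is simply A's weight, N₁ = 333.2 N.
Maximum static friction on A from B: μ_s N₁ = 0.62×333.2 = 206.6 N.
Since P = 353 N > 206.6 N, A slides on B; the A–B friction is kinetic: f₁ = μ_k N₁ = 0.51×333.2 = 170 N.
By Newton's third law B feels 170 N forward from A. With B stationary, the floor's static friction on B balances it: f₂ = 170 N (well within μ_s(m_A+m_B)g = 338.1 N).

f ≈ 170 N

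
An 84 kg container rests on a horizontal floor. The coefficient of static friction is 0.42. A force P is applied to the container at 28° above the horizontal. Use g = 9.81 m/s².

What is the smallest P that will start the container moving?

P ≈ 320 N

N = m g − P sin α (the pull lifts the container).
At impending slip, P cos α = μ_s N = μ_s (m g − P sin α).
Solving: P (cos α + μ_s sin α) = μ_s m g → P = 0.42×824/(cos 28° + 0.42 sin 28°) = 346/1.08 = 320 N.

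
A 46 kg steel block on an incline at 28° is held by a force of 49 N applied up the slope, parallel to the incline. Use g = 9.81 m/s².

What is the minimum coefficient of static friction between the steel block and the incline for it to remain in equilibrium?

N = m g cos θ = 398.4 N.
Friction must make up the shortfall along the incline: f = m g sin θ − P = 211.9 − 49 = 162.9 N.
At the threshold f = μ_s N, so μ_s,min = 162.9/398.4 = 0.409.

μ_s,min ≈ 0.409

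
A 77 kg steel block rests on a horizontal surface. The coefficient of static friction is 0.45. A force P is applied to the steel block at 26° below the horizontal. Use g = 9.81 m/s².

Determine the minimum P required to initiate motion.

N = m g + P sin α (the push presses the steel block into the horizontal surface).
At impending slip, P cos α = μ_s N = μ_s (m g + P sin α).
Solving: P (cos α − μ_s sin α) = μ_s m g → P = 0.45×755/(cos 26° − 0.45 sin 26°) = 340/0.7015 = 485 N.

P ≈ 485 N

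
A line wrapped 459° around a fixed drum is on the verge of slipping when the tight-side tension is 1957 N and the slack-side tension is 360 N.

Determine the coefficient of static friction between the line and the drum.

μ ≈ 0.211

T₂/T₁ = e^{μβ} → μ = ln(T₂/T₁)/β.
β = 459° = 8.011 rad.
μ = ln(1957/360)/8.011 = ln(5.436)/8.011 = 0.211.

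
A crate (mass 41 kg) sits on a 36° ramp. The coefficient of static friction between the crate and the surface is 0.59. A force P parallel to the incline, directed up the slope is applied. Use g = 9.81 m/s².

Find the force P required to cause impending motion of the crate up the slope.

At impending motion up the slope, friction acts down-slope at its limit: f = μ_s N.
P is parallel to the surface, so N = m g cos θ = 325 N.
Along the incline: P = m g sin θ + μ_s N = 236 + 0.59×325 = 428 N.

P ≈ 428 N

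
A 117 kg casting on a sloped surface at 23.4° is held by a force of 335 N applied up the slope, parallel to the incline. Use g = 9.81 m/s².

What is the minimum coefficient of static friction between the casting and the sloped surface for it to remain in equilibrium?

N = m g cos θ = 1053 N.
Friction must make up the shortfall along the incline: f = m g sin θ − P = 455.8 − 335 = 120.8 N.
At the threshold f = μ_s N, so μ_s,min = 120.8/1053 = 0.115.

μ_s,min ≈ 0.115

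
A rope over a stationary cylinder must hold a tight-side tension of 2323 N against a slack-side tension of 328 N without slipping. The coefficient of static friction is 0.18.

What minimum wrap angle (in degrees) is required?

β_min ≈ 623°

T₂/T₁ = e^{μβ} → β = ln(T₂/T₁)/μ.
β = ln(2323/328)/0.18 = 1.958/0.18 = 10.88 rad.
In degrees: β = 10.88 × 180/π = 623°.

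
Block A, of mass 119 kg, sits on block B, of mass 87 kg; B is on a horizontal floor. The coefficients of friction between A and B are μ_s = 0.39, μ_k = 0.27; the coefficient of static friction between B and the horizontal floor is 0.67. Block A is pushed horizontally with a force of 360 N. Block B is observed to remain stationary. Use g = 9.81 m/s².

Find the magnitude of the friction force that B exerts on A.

Normal force at the A–B interface: N₁ = m_A g = 1167 N.
So the A–B interface can sustain at most μ_s N₁ = 455.3 N of static friction.
P = 360 N is within that limit, so A and B move together (both at rest); the A–B friction is simply f₁ = P = 360 N.
By Newton's third law B feels 360 N forward from A. With B stationary, the floor's static friction on B balances it: f₂ = 360 N (well within μ_s(m_A+m_B)g = 1354 N).

f ≈ 360 N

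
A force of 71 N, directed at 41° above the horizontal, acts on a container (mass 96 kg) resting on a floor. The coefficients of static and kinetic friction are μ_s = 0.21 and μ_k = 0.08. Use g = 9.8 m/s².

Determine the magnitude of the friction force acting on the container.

N = m g − P sin α = 940.8 − 71×sin 41° = 894.2 N.
For equilibrium, f = P cos α = 71×cos 41° = 53.58 N.
μ_s N = 0.21 × 894.2 = 187.8 N.
53.58 ≤ 187.8 N → static; friction equals the required 53.6 N.

f ≈ 53.6 N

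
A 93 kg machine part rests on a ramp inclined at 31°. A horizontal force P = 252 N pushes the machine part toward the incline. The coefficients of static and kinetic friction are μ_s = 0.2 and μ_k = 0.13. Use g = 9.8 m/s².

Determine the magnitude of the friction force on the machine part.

f ≈ 118 N (up the incline)

Normal direction: N = m g cos θ + P sin θ = 911 N.
Along the incline, the net driving force (taking up-slope positive) is P cos θ − m g sin θ = 216 − 469.4 = -253.4 N, so equilibrium requires friction f = 253.4 N (up-slope).
Maximum static friction: μ_s N = 0.2 × 911 = 182.2 N.
The required 253.4 N exceeds the static limit, so the machine part slides down-slope and f = μ_k N = 0.13×911 = 118 N.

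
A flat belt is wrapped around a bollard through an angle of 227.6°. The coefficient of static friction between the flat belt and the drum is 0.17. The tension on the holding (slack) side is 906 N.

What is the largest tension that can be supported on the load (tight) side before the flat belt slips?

At impending slip the capstan equation gives T₂/T₁ = e^{μβ} with β in radians.
β = 227.6° × π/180 = 3.972 rad.
e^{μβ} = e^{0.17×3.972} = 1.965.
T₂ = T₁ · e^{μβ} = 906 × 1.965 = 1780 N.

T_max ≈ 1780 N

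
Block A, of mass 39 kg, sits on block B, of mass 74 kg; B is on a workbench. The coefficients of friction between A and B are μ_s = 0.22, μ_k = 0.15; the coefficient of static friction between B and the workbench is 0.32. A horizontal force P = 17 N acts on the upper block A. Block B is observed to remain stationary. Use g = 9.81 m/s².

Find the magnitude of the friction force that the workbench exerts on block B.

f ≈ 17 N

The normal force B exerts on A is simply A's weight, N₁ = 382.6 N.
Maximum static friction on A from B: μ_s N₁ = 0.22×382.6 = 84.17 N.
P = 17 N is within that limit, so A and B move together (both at rest); the A–B friction is simply f₁ = P = 17 N.
B experiences an equal 17 N forward from A (third law). B is in equilibrium, so the floor supplies f₂ = 17 N of static friction (limit μ_s(m_A+m_B)g = 354.7 N, not exceeded).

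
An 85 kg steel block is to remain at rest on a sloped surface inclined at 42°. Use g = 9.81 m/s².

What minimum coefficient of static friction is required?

At the slip threshold m g sin θ = μ_s m g cos θ, so μ_s,min = tan θ.
μ_s,min = tan 42° = 0.9.

μ_s,min ≈ 0.9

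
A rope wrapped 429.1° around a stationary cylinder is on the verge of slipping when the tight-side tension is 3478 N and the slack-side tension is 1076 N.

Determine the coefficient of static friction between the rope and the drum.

μ ≈ 0.157

T₂/T₁ = e^{μβ} → μ = ln(T₂/T₁)/β.
β = 429.1° = 7.489 rad.
μ = ln(3478/1076)/7.489 = ln(3.232)/7.489 = 0.157.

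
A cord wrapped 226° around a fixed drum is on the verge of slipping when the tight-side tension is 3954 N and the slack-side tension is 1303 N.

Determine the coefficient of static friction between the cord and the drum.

T₂/T₁ = e^{μβ} → μ = ln(T₂/T₁)/β.
β = 226° = 3.944 rad.
μ = ln(3954/1303)/3.944 = ln(3.035)/3.944 = 0.281.

μ ≈ 0.281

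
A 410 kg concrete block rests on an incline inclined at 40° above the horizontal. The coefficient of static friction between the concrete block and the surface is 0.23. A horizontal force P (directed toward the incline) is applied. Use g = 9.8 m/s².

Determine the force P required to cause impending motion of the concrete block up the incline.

P ≈ 5320 N

At impending motion up the slope, friction acts down-slope at its limit: f = μ_s N.
Perpendicular to the incline: N = m g cos θ + P sin θ.
Along the incline: P cos θ = m g sin θ + μ_s N = m g sin θ + μ_s (m g cos θ + P sin θ).
Solving, P (cos θ − μ_s sin θ) = m g (sin θ + μ_s cos θ), so P = 410×9.8×(sin 40° + 0.23 cos 40°)/(cos 40° − 0.23 sin 40°) = 4020×0.819/0.6182 = 5320 N.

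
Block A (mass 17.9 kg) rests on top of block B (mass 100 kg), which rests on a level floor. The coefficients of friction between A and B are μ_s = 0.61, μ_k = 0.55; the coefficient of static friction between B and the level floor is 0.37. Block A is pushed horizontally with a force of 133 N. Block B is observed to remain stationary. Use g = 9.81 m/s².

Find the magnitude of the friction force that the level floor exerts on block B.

Between the blocks, N₁ = m_A g = 175.6 N.
Maximum static friction on A from B: μ_s N₁ = 0.61×175.6 = 107.1 N.
Since P = 133 N > 107.1 N, A slides on B; the A–B friction is kinetic: f₁ = μ_k N₁ = 0.55×175.6 = 96.6 N.
B experiences an equal 96.6 N forward from A (third law). B is in equilibrium, so the floor supplies f₂ = 96.6 N of static friction (limit μ_s(m_A+m_B)g = 427.9 N, not exceeded).

f ≈ 96.6 N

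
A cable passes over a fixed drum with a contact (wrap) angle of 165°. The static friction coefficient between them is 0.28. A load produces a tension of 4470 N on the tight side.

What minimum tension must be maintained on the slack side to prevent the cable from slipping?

Capstan equation at impending slip: T_tight/T_slack = e^{μβ}.
β = 165° = 2.88 rad; e^{μβ} = e^{0.28×2.88} = 2.24.
T_slack = T_tight / e^{μβ} = 4470 / 2.24 = 2000 N.

T_min ≈ 2000 N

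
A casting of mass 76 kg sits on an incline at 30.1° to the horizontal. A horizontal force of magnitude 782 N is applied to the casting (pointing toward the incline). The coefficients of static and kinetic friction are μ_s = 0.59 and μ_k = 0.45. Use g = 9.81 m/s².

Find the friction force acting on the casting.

The horizontal push has a component P sin θ into the surface, so N = m g cos θ + P sin θ = 645 + 392.2 = 1037 N.
Parallel to the incline: P cos θ − m g sin θ = 676.5 − 373.9 = 302.6 N; the friction needed to balance this is 302.6 N acting down the slope.
The limit of static friction is μ_s N = 612 N.
|f_req| = 302.6 ≤ 612 N → the casting is in equilibrium; friction equals the required value.

f ≈ 303 N (down the incline)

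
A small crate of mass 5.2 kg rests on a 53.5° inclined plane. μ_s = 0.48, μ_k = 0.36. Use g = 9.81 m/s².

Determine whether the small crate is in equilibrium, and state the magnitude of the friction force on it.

N = m g cos θ = 30.3 N.
Down-slope weight component: m g sin θ = 41 N.
μ_s N = 14.6 N.
41 > 14.6 N, so it slides; kinetic friction f = μ_k N = 0.36×30.3 = 10.9 N.

f ≈ 10.9 N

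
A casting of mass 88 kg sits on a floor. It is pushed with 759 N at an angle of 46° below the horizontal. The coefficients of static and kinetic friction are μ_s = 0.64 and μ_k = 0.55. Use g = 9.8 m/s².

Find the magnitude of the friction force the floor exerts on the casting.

The vertical component of P adds to the normal force: N = m g + P sin α = 862.4 + 546 = 1408 N.
The horizontal driving force is P cos α = 527.2 N, so equilibrium needs friction f = 527.2 N.
The static-friction limit is μ_s N = 901.4 N.
527.2 ≤ 901.4 N → static; friction equals the required 527 N.

f ≈ 527 N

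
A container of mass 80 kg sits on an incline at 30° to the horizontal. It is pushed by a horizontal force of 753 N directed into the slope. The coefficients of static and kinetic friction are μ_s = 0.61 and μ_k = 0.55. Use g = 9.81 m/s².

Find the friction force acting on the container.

Normal direction: N = m g cos θ + P sin θ = 1056 N.
Parallel to the incline: P cos θ − m g sin θ = 652.1 − 392.4 = 259.7 N; the friction needed to balance this is 259.7 N acting down the slope.
The limit of static friction is μ_s N = 644.3 N.
|f_req| = 259.7 ≤ 644.3 N → the container is in equilibrium; friction equals the required value.

f ≈ 260 N (down the incline)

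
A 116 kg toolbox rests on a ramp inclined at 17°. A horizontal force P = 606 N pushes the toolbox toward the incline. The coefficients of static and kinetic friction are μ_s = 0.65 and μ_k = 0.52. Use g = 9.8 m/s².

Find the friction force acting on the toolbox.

f ≈ 247 N (down the incline)

The horizontal push has a component P sin θ into the surface, so N = m g cos θ + P sin θ = 1087 + 177.2 = 1264 N.
Parallel to the incline: P cos θ − m g sin θ = 579.5 − 332.4 = 247.2 N; the friction needed to balance this is 247.2 N acting down the slope.
The limit of static friction is μ_s N = 821.8 N.
Since 247.2 N is within the 821.8 N limit, the toolbox stays put and friction is exactly 247 N.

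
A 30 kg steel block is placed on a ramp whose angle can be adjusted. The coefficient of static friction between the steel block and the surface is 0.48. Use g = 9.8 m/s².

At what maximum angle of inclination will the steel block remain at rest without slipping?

θ_max ≈ 25.6°

At the slip threshold, m g sin θ = μ_s · m g cos θ, so tan θ = μ_s.
θ_max = arctan(0.48) = 25.6°.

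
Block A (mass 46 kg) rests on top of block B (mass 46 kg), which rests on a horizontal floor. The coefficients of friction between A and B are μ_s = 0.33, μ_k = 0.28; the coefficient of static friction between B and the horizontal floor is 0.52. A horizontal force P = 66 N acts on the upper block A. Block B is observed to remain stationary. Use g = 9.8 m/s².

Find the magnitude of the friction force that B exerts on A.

Normal force at the A–B interface: N₁ = m_A g = 450.8 N.
So the A–B interface can sustain at most μ_s N₁ = 148.8 N of static friction.
P = 66 N is within that limit, so A and B move together (both at rest); the A–B friction is simply f₁ = P = 66 N.
B experiences an equal 66 N forward from A (third law). B is in equilibrium, so the floor supplies f₂ = 66 N of static friction (limit μ_s(m_A+m_B)g = 468.8 N, not exceeded).

f ≈ 66 N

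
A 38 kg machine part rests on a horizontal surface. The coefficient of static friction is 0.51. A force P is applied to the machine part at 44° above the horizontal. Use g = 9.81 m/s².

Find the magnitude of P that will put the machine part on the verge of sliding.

N = m g − P sin α (the pull lifts the machine part).
At impending slip, P cos α = μ_s N = μ_s (m g − P sin α).
Solving: P (cos α + μ_s sin α) = μ_s m g → P = 0.51×373/(cos 44° + 0.51 sin 44°) = 190/1.074 = 177 N.

P ≈ 177 N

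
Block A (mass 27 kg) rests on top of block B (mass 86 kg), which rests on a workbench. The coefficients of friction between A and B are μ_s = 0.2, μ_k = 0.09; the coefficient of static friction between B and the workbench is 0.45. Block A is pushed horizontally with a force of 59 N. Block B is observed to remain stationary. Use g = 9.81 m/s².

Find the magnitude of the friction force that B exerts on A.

f ≈ 23.8 N

Normal force at the A–B interface: N₁ = m_A g = 264.9 N.
So the A–B interface can sustain at most μ_s N₁ = 52.97 N of static friction.
Since P = 59 N > 52.97 N, A slides on B; the A–B friction is kinetic: f₁ = μ_k N₁ = 0.09×264.9 = 23.8 N.
By Newton's third law B feels 23.8 N forward from A. With B stationary, the floor's static friction on B balances it: f₂ = 23.8 N (well within μ_s(m_A+m_B)g = 498.8 N).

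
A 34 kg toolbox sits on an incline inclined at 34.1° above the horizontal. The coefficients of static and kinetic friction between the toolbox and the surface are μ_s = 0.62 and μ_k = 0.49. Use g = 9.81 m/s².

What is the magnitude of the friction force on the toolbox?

Normal force: N = m g cos θ = 34 × 9.81 × cos 34.1° = 276.2 N.
For equilibrium along the incline, friction must balance the weight component: f = m g sin θ = 187 N up the slope.
Maximum static friction available: μ_s N = 0.62 × 276.2 = 171.2 N.
Since |187| > 171.2 N, static friction cannot hold it; the toolbox slides down the incline and kinetic friction applies: f = μ_k N = 0.49 × 276.2 = 135 N.

f ≈ 135 N (up the incline)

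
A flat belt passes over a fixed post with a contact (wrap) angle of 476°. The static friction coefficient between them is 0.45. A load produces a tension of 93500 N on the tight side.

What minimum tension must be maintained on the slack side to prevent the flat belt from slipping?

T_min ≈ 2220 N

Capstan equation at impending slip: T_tight/T_slack = e^{μβ}.
β = 476° = 8.308 rad; e^{μβ} = e^{0.45×8.308} = 42.03.
T_slack = T_tight / e^{μβ} = 93500 / 42.03 = 2220 N.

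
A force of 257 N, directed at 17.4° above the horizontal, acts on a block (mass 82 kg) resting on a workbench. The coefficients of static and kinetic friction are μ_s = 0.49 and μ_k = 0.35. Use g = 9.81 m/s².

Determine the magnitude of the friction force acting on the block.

Vertical equilibrium gives N = m g − P sin α = 727.6 N.
For equilibrium, f = P cos α = 257×cos 17.4° = 245.2 N.
μ_s N = 0.49 × 727.6 = 356.5 N.
Since 245.2 N does not exceed the limit, the block stays at rest and f = 245 N.

f ≈ 245 N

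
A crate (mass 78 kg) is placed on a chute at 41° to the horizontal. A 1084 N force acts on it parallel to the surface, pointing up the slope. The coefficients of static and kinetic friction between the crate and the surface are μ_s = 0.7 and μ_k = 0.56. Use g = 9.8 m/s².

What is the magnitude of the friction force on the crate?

f ≈ 323 N (down the incline)

The normal reaction is N = m g cos θ = 576.9 N.
The friction needed for equilibrium is m g sin θ − P = 501.5 − 1084 = -582.5 N, measured positive up-slope.
The static-friction ceiling is μ_s N = 0.7 × 576.9 = 403.8 N.
|-582.5| exceeds 403.8 N, so the crate slips up-slope; friction is kinetic, f = μ_k N = 0.56×576.9 = 323 N.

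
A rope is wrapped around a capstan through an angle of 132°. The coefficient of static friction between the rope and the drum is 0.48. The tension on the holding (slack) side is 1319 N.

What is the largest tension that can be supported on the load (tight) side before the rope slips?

At impending slip the capstan equation gives T₂/T₁ = e^{μβ} with β in radians.
β = 132° × π/180 = 2.304 rad.
e^{μβ} = e^{0.48×2.304} = 3.022.
T₂ = T₁ · e^{μβ} = 1319 × 3.022 = 3990 N.

T_max ≈ 3990 N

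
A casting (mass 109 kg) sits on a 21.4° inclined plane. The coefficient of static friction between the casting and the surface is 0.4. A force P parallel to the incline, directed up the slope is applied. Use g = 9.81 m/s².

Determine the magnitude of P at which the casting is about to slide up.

At impending motion up the slope, friction acts down-slope at its limit: f = μ_s N.
P is parallel to the surface, so N = m g cos θ = 996 N.
Along the incline: P = m g sin θ + μ_s N = 390 + 0.4×996 = 788 N.

P ≈ 788 N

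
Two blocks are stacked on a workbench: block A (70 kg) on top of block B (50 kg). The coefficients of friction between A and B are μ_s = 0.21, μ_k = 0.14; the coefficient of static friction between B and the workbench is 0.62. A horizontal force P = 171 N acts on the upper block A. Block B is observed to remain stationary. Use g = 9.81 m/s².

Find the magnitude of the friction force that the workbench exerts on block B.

f ≈ 96.1 N

Between the blocks, N₁ = m_A g = 686.7 N.
Maximum static friction on A from B: μ_s N₁ = 0.21×686.7 = 144.2 N.
P = 171 N exceeds that limit, so A slips over B and the interface friction becomes kinetic: f₁ = μ_k N₁ = 0.14×686.7 = 96.1 N.
B experiences an equal 96.1 N forward from A (third law). B is in equilibrium, so the floor supplies f₂ = 96.1 N of static friction (limit μ_s(m_A+m_B)g = 729.9 N, not exceeded).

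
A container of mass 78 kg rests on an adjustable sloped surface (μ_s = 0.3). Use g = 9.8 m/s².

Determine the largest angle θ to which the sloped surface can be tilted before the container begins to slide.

θ_max ≈ 16.7°

At the slip threshold, m g sin θ = μ_s · m g cos θ, so tan θ = μ_s.
θ_max = arctan(0.3) = 16.7°.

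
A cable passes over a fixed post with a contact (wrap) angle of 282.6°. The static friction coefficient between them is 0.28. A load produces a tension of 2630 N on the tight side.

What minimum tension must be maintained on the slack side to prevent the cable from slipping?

T_min ≈ 661 N

Capstan equation at impending slip: T_tight/T_slack = e^{μβ}.
β = 282.6° = 4.932 rad; e^{μβ} = e^{0.28×4.932} = 3.979.
T_slack = T_tight / e^{μβ} = 2630 / 3.979 = 661 N.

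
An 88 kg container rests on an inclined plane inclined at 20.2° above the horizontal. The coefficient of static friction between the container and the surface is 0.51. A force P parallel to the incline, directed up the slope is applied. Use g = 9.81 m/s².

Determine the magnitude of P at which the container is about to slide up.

P ≈ 711 N

At impending motion up the slope, friction acts down-slope at its limit: f = μ_s N.
P is parallel to the surface, so N = m g cos θ = 810 N.
Along the incline: P = m g sin θ + μ_s N = 298 + 0.51×810 = 711 N.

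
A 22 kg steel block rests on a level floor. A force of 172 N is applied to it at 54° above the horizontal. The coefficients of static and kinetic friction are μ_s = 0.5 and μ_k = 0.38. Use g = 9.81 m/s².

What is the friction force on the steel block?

f ≈ 29.1 N

Vertical equilibrium gives N = m g − P sin α = 76.67 N.
Horizontally, friction must balance P cos α = 101.1 N.
The static-friction limit is μ_s N = 38.33 N.
101.1 > 38.33 N → the steel block slides; f = μ_k N = 0.38×76.67 = 29.1 N.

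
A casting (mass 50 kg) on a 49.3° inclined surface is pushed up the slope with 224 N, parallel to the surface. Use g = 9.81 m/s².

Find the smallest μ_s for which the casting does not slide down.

N = m g cos θ = 319.9 N.
Friction must make up the shortfall along the incline: f = m g sin θ − P = 371.9 − 224 = 147.9 N.
At the threshold f = μ_s N, so μ_s,min = 147.9/319.9 = 0.462.

μ_s,min ≈ 0.462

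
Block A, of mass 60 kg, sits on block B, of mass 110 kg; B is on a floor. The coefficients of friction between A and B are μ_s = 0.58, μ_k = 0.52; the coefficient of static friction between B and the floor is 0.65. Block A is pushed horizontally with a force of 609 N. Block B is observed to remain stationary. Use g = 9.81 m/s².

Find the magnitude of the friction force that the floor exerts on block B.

f ≈ 306 N

The normal force B exerts on A is simply A's weight, N₁ = 588.6 N.
So the A–B interface can sustain at most μ_s N₁ = 341.4 N of static friction.
P = 609 N exceeds that limit, so A slips over B and the interface friction becomes kinetic: f₁ = μ_k N₁ = 0.52×588.6 = 306 N.
By Newton's third law B feels 306 N forward from A. With B stationary, the floor's static friction on B balances it: f₂ = 306 N (well within μ_s(m_A+m_B)g = 1084 N).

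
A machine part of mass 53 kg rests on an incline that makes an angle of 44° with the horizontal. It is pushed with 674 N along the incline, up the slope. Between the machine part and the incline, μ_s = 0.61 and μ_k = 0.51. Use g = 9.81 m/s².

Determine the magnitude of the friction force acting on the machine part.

f ≈ 191 N (down the incline)

Normal force: N = m g cos θ = 53 × 9.81 × cos 44° = 374 N.
For equilibrium along the incline the friction force must supply f = m g sin θ − P = 361.2 − 674 = -312.8 N (positive meaning up-slope).
The static-friction ceiling is μ_s N = 0.61 × 374 = 228.1 N.
|-312.8| exceeds 228.1 N, so the machine part slips up-slope; friction is kinetic, f = μ_k N = 0.51×374 = 191 N.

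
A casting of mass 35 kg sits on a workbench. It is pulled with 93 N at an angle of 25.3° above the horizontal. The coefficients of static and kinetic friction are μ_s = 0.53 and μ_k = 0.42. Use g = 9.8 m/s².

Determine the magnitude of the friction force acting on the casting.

Vertical equilibrium gives N = m g − P sin α = 303.3 N.
Horizontally, friction must balance P cos α = 84.08 N.
The static-friction limit is μ_s N = 160.7 N.
84.08 ≤ 160.7 N → static; friction equals the required 84.1 N.

f ≈ 84.1 N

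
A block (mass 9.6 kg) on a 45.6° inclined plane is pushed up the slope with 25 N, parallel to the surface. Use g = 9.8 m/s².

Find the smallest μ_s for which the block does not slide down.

μ_s,min ≈ 0.641

N = m g cos θ = 65.82 N.
Friction must make up the shortfall along the incline: f = m g sin θ − P = 67.22 − 25 = 42.22 N.
At the threshold f = μ_s N, so μ_s,min = 42.22/65.82 = 0.641.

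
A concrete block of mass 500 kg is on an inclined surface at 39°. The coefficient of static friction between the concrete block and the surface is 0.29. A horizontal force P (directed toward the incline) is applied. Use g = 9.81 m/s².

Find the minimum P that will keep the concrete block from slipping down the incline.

The concrete block tends to slide down (tan θ > μ_s), so at the point of impending slip friction acts up-slope at its limit: f = μ_s N.
Perpendicular to the incline: N = m g cos θ + P sin θ.
Along the incline: P cos θ + μ_s N = m g sin θ, i.e. P cos θ + μ_s (m g cos θ + P sin θ) = m g sin θ.
Solving, P (cos θ + μ_s sin θ) = m g (sin θ − μ_s cos θ), so P = 4900×0.4039/0.9596 = 2060 N.

P_min ≈ 2060 N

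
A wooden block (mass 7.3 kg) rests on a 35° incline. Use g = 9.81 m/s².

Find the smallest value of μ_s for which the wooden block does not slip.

μ_s,min ≈ 0.7

At the slip threshold m g sin θ = μ_s m g cos θ, so μ_s,min = tan θ.
μ_s,min = tan 35° = 0.7.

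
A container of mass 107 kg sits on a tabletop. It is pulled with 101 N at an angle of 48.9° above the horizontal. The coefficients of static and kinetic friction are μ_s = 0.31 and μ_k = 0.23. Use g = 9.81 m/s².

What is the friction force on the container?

f ≈ 66.4 N

Vertical equilibrium gives N = m g − P sin α = 973.6 N.
The horizontal driving force is P cos α = 66.39 N, so equilibrium needs friction f = 66.39 N.
μ_s N = 0.31 × 973.6 = 301.8 N.
66.39 ≤ 301.8 N → static; friction equals the required 66.4 N.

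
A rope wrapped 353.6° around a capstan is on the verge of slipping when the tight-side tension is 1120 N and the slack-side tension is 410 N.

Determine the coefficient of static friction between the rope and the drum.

μ ≈ 0.163

T₂/T₁ = e^{μβ} → μ = ln(T₂/T₁)/β.
β = 353.6° = 6.171 rad.
μ = ln(1120/410)/6.171 = ln(2.732)/6.171 = 0.163.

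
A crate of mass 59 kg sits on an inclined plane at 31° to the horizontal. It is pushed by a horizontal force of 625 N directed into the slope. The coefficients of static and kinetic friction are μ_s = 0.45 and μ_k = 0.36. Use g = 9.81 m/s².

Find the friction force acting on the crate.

f ≈ 238 N (down the incline)

Resolve perpendicular to the incline: N = m g cos θ + P sin θ = 59×9.81×cos 31° + 625×sin 31° = 818 N.
Along the incline, the net driving force (taking up-slope positive) is P cos θ − m g sin θ = 535.7 − 298.1 = 237.6 N, so equilibrium requires friction f = -237.6 N (down-slope).
The limit of static friction is μ_s N = 368.1 N.
Since 237.6 N is within the 368.1 N limit, the crate stays put and friction is exactly 238 N.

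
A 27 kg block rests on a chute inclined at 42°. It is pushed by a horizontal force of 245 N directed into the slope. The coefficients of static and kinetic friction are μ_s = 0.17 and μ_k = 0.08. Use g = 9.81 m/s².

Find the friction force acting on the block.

f ≈ 4.84 N (down the incline)

Resolve perpendicular to the incline: N = m g cos θ + P sin θ = 27×9.81×cos 42° + 245×sin 42° = 360.8 N.
Parallel to the incline: P cos θ − m g sin θ = 182.1 − 177.2 = 4.838 N; the friction needed to balance this is 4.838 N acting down the slope.
The limit of static friction is μ_s N = 61.33 N.
Since 4.838 N is within the 61.33 N limit, the block stays put and friction is exactly 4.84 N.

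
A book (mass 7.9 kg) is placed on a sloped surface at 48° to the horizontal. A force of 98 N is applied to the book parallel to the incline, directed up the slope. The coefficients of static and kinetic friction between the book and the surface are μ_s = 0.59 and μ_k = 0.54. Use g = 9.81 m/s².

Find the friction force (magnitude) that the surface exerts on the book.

Normal force: N = m g cos θ = 7.9 × 9.81 × cos 48° = 51.86 N.
Parallel to the incline, ΣF = 0 gives f = m g sin θ − P = 57.59 − 98 = -40.41 N (up-slope positive).
Static friction can supply at most μ_s N = 30.6 N.
|-40.41| exceeds 30.6 N, so the book slips up-slope; friction is kinetic, f = μ_k N = 0.54×51.86 = 28 N.

f ≈ 28 N (down the incline)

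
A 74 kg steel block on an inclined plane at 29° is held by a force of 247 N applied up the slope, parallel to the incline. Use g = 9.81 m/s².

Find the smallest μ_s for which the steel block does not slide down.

μ_s,min ≈ 0.165

N = m g cos θ = 634.9 N.
Friction must make up the shortfall along the incline: f = m g sin θ − P = 351.9 − 247 = 104.9 N.
At the threshold f = μ_s N, so μ_s,min = 104.9/634.9 = 0.165.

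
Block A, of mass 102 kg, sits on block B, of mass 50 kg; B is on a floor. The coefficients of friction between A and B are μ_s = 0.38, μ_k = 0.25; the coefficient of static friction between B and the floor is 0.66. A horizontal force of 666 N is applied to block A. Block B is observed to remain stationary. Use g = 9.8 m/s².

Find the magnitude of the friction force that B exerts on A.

The normal force B exerts on A is simply A's weight, N₁ = 999.6 N.
Maximum static friction on A from B: μ_s N₁ = 0.38×999.6 = 379.8 N.
P = 666 N exceeds that limit, so A slips over B and the interface friction becomes kinetic: f₁ = μ_k N₁ = 0.25×999.6 = 250 N.
B experiences an equal 250 N forward from A (third law). B is in equilibrium, so the floor supplies f₂ = 250 N of static friction (limit μ_s(m_A+m_B)g = 983.1 N, not exceeded).

f ≈ 250 N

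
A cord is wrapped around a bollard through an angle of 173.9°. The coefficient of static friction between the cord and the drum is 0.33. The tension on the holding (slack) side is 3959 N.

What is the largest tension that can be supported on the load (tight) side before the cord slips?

T_max ≈ 10800 N

At impending slip the capstan equation gives T₂/T₁ = e^{μβ} with β in radians.
β = 173.9° × π/180 = 3.035 rad.
e^{μβ} = e^{0.33×3.035} = 2.723.
T₂ = T₁ · e^{μβ} = 3959 × 2.723 = 10800 N.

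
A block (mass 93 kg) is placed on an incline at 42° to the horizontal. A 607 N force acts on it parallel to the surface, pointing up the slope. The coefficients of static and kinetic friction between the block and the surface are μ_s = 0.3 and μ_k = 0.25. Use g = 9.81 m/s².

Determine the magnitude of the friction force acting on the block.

f ≈ 3.47 N (up the incline)

Normal force: N = m g cos θ = 93 × 9.81 × cos 42° = 678 N.
Parallel to the incline, ΣF = 0 gives f = m g sin θ − P = 610.5 − 607 = 3.468 N (up-slope positive).
Static friction can supply at most μ_s N = 203.4 N.
Since |3.468| ≤ 203.4 N, the block remains in static equilibrium and friction takes exactly the required value.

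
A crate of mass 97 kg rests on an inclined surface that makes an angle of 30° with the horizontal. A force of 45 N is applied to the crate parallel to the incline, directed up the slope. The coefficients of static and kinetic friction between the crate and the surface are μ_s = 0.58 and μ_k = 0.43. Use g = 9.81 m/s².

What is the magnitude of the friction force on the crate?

f ≈ 431 N (up the incline)

Normal force: N = m g cos θ = 97 × 9.81 × cos 30° = 824.1 N.
For equilibrium along the incline the friction force must supply f = m g sin θ − P = 475.8 − 45 = 430.8 N (positive meaning up-slope).
Static friction can supply at most μ_s N = 478 N.
Since |430.8| ≤ 478 N, the crate remains in static equilibrium and friction takes exactly the required value.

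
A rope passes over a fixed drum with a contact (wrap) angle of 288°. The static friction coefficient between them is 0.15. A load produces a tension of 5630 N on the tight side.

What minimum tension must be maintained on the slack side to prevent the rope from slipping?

T_min ≈ 2650 N

Capstan equation at impending slip: T_tight/T_slack = e^{μβ}.
β = 288° = 5.027 rad; e^{μβ} = e^{0.15×5.027} = 2.125.
T_slack = T_tight / e^{μβ} = 5630 / 2.125 = 2650 N.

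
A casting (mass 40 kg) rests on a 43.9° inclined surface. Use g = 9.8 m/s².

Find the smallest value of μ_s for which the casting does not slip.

At the slip threshold m g sin θ = μ_s m g cos θ, so μ_s,min = tan θ.
μ_s,min = tan 43.9° = 0.962.

μ_s,min ≈ 0.962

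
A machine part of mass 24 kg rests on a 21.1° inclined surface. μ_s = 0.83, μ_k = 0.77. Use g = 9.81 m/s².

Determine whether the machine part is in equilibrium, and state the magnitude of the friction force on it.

N = m g cos θ = 220 N.
Down-slope weight component: m g sin θ = 84.8 N.
μ_s N = 182 N.
84.8 ≤ 182 N, so it stays put; friction = 84.8 N.

f ≈ 84.8 N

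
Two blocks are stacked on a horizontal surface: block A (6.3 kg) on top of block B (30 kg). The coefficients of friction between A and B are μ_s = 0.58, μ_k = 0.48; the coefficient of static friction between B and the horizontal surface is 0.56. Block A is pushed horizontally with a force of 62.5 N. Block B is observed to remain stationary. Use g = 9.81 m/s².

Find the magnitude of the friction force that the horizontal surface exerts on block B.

Normal force at the A–B interface: N₁ = m_A g = 61.8 N.
So the A–B interface can sustain at most μ_s N₁ = 35.85 N of static friction.
P = 62.5 N exceeds that limit, so A slips over B and the interface friction becomes kinetic: f₁ = μ_k N₁ = 0.48×61.8 = 29.7 N.
B experiences an equal 29.7 N forward from A (third law). B is in equilibrium, so the floor supplies f₂ = 29.7 N of static friction (limit μ_s(m_A+m_B)g = 199.4 N, not exceeded).

f ≈ 29.7 N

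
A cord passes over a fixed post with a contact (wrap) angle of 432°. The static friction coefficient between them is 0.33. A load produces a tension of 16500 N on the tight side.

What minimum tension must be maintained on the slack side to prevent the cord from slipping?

Capstan equation at impending slip: T_tight/T_slack = e^{μβ}.
β = 432° = 7.54 rad; e^{μβ} = e^{0.33×7.54} = 12.04.
T_slack = T_tight / e^{μβ} = 16500 / 12.04 = 1370 N.

T_min ≈ 1370 N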